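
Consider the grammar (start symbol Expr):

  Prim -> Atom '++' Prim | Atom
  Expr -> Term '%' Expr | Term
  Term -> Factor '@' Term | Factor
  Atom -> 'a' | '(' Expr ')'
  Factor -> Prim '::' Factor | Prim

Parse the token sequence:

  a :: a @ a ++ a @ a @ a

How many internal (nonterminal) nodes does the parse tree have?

22

[Expr [Term [Factor [Prim [Atom a]] :: [Factor [Prim [Atom a]]]] @ [Term [Factor [Prim [Atom a] ++ [Prim [Atom a]]]] @ [Term [Factor [Prim [Atom a]]] @ [Term [Factor [Prim [Atom a]]]]]]]]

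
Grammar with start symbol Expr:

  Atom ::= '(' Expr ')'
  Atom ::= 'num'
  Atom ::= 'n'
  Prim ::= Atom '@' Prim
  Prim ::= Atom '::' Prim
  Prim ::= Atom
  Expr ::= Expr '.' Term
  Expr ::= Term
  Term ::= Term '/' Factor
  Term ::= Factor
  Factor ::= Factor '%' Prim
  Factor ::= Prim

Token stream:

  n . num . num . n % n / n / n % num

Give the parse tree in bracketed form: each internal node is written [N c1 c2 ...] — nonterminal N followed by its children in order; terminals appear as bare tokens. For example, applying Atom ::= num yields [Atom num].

[Expr [Expr [Expr [Expr [Term [Factor [Prim [Atom n]]]]] . [Term [Factor [Prim [Atom num]]]]] . [Term [Factor [Prim [Atom num]]]]] . [Term [Term [Term [Factor [Factor [Prim [Atom n]]] % [Prim [Atom n]]]] / [Factor [Prim [Atom n]]]] / [Factor [Factor [Prim [Atom n]]] % [Prim [Atom num]]]]]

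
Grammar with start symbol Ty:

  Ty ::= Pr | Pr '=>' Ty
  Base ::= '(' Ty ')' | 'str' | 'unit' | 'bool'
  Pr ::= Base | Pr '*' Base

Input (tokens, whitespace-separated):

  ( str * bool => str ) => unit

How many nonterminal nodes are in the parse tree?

[Ty [Pr [Base ( [Ty [Pr [Pr [Base str]] * [Base bool]] => [Ty [Pr [Base str]]]] )]] => [Ty [Pr [Base unit]]]]

14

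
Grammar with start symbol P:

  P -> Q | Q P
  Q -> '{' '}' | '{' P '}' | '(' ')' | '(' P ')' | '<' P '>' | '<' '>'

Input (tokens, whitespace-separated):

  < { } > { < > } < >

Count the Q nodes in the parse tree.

5

[P [Q < [P [Q { }]] >] [P [Q { [P [Q < >]] }] [P [Q < >]]]]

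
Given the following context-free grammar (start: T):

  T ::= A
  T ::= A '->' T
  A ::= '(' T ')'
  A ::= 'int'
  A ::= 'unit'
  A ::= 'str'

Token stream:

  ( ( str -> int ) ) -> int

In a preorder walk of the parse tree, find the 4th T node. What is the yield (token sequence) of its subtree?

int

[T [A ( [T [A ( [T [A str] -> [T [A int]]] )]] )] -> [T [A int]]]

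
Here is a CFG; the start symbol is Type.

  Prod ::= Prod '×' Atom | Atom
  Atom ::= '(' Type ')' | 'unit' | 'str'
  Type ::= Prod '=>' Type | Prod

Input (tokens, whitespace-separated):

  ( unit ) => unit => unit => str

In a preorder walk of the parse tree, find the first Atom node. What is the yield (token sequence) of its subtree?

( unit )

[Type [Prod [Atom ( [Type [Prod [Atom unit]]] )]] => [Type [Prod [Atom unit]] => [Type [Prod [Atom unit]] => [Type [Prod [Atom str]]]]]]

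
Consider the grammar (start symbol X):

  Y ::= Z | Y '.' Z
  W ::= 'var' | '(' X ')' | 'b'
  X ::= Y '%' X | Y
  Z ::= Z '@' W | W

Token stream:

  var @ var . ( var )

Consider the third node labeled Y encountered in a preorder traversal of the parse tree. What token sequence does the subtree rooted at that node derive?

var

[X [Y [Y [Z [Z [W var]] @ [W var]]] . [Z [W ( [X [Y [Z [W var]]]] )]]]]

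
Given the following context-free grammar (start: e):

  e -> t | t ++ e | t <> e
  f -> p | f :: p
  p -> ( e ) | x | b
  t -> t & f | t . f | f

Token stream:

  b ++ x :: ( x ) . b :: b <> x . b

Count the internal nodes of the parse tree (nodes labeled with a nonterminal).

[e [t [f [p b]]] ++ [e [t [t [f [f [p x]] :: [p ( [e [t [f [p x]]]] )]]] . [f [f [p b]] :: [p b]]] <> [e [t [t [f [p x]]] . [f [p b]]]]]]

26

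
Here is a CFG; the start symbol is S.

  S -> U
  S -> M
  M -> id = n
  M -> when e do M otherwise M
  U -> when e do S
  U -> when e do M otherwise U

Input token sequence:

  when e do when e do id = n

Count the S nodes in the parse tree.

3

[S [U when e do [S [U when e do [S [M id = n]]]]]]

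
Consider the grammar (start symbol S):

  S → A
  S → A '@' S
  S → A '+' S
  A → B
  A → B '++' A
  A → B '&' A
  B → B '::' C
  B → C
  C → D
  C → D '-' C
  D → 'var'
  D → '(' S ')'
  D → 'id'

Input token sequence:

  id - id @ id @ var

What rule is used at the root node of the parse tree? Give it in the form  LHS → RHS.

[S [A [B [C [D id] - [C [D id]]]]] @ [S [A [B [C [D id]]]] @ [S [A [B [C [D var]]]]]]]

S → A '@' S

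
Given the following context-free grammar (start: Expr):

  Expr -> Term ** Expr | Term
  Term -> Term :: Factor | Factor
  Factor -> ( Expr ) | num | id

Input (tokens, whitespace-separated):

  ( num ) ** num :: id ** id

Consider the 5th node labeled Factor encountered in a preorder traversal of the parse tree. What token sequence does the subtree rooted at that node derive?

[Expr [Term [Factor ( [Expr [Term [Factor num]]] )]] ** [Expr [Term [Term [Factor num]] :: [Factor id]] ** [Expr [Term [Factor id]]]]]

id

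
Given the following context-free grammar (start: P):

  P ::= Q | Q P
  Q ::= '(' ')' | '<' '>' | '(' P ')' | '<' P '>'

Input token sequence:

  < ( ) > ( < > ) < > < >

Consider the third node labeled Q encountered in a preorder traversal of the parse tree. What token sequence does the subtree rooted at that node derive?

( < > )

[P [Q < [P [Q ( )]] >] [P [Q ( [P [Q < >]] )] [P [Q < >] [P [Q < >]]]]]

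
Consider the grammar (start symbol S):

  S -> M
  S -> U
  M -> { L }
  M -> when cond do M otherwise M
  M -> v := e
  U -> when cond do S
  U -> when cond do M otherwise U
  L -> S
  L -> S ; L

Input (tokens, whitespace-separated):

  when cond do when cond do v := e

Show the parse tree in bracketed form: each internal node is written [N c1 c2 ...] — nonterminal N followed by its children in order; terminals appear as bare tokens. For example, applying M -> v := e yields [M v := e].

[S [U when cond do [S [U when cond do [S [M v := e]]]]]]

S
U
when cond do S
when cond do U
when cond do when cond do S
when cond do when cond do M
when cond do when cond do v := e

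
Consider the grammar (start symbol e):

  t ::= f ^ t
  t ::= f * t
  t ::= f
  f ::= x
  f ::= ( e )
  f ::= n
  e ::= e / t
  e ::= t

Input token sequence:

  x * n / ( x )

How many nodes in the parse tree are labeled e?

3

[e [e [t [f x] * [t [f n]]]] / [t [f ( [e [t [f x]]] )]]]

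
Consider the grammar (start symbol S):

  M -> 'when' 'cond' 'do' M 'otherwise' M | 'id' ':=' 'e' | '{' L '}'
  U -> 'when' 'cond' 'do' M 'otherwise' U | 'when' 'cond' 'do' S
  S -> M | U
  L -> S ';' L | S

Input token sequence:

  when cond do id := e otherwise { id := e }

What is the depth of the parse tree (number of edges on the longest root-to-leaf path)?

6

[S [M when cond do [M id := e] otherwise [M { [L [S [M id := e]]] }]]]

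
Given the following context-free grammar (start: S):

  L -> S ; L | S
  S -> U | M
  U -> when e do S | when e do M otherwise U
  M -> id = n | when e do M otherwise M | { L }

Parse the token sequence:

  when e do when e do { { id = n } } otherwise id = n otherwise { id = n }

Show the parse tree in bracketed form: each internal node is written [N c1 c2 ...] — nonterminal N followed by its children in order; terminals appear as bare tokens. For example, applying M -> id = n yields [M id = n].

[S [M when e do [M when e do [M { [L [S [M { [L [S [M id = n]]] }]]] }] otherwise [M id = n]] otherwise [M { [L [S [M id = n]]] }]]]

S
M
when e do M otherwise M
when e do when e do M otherwise M otherwise M
when e do when e do { L } otherwise M otherwise M
when e do when e do { S } otherwise M otherwise M
when e do when e do { M } otherwise M otherwise M
when e do when e do { { L } } otherwise M otherwise M
when e do when e do { { S } } otherwise M otherwise M
when e do when e do { { M } } otherwise M otherwise M
when e do when e do { { id = n } } otherwise M otherwise M
when e do when e do { { id = n } } otherwise id = n otherwise M
when e do when e do { { id = n } } otherwise id = n otherwise { L }
when e do when e do { { id = n } } otherwise id = n otherwise { S }
when e do when e do { { id = n } } otherwise id = n otherwise { M }
when e do when e do { { id = n } } otherwise id = n otherwise { id = n }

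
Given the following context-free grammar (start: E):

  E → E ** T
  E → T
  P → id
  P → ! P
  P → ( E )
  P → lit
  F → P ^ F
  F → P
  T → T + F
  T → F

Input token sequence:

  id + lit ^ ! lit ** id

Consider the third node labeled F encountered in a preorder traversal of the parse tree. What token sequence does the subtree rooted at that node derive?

! lit

[E [E [T [T [F [P id]]] + [F [P lit] ^ [F [P ! [P lit]]]]]] ** [T [F [P id]]]]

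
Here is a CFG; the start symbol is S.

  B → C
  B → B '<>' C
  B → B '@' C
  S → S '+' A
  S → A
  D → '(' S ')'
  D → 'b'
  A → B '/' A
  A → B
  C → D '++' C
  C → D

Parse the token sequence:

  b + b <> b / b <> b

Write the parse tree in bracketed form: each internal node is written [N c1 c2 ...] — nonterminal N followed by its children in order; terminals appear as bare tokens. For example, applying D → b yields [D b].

[S [S [A [B [C [D b]]]]] + [A [B [B [C [D b]]] <> [C [D b]]] / [A [B [B [C [D b]]] <> [C [D b]]]]]]

S
S + A
A + A
B + A
C + A
D + A
b + A
b + B / A
b + B <> C / A
b + C <> C / A
b + D <> C / A
b + b <> C / A
b + b <> D / A
b + b <> b / A
b + b <> b / B
b + b <> b / B <> C
b + b <> b / C <> C
b + b <> b / D <> C
b + b <> b / b <> C
b + b <> b / b <> D
b + b <> b / b <> b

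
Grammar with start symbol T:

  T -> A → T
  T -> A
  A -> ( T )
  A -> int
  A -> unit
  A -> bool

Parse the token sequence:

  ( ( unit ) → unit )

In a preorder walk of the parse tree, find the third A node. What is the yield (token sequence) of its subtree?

unit

[T [A ( [T [A ( [T [A unit]] )] → [T [A unit]]] )]]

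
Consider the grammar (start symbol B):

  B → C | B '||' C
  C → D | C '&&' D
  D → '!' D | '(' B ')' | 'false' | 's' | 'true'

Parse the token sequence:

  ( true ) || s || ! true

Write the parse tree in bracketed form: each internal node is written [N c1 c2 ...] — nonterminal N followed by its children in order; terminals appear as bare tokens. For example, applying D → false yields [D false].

[B [B [B [C [D ( [B [C [D true]]] )]]] || [C [D s]]] || [C [D ! [D true]]]]

B
B || C
B || C || C
C || C || C
D || C || C
( B ) || C || C
( C ) || C || C
( D ) || C || C
( true ) || C || C
( true ) || D || C
( true ) || s || C
( true ) || s || D
( true ) || s || ! D
( true ) || s || ! true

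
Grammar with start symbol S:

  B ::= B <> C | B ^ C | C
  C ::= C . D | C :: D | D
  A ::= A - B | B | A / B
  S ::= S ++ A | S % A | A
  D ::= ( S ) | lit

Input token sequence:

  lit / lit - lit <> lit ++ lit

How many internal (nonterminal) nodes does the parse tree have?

21

[S [S [A [A [A [B [C [D lit]]]] / [B [C [D lit]]]] - [B [B [C [D lit]]] <> [C [D lit]]]]] ++ [A [B [C [D lit]]]]]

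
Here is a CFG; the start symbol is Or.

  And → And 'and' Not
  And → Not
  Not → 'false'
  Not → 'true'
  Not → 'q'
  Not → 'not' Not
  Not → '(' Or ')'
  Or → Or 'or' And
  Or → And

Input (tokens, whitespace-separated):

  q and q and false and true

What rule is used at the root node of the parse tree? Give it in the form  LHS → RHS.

Or → And

[Or [And [And [And [And [Not q]] and [Not q]] and [Not false]] and [Not true]]]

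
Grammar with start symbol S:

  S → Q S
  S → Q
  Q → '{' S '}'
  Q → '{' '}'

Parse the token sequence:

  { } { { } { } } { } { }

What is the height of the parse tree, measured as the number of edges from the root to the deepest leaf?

[S [Q { }] [S [Q { [S [Q { }] [S [Q { }]]] }] [S [Q { }] [S [Q { }]]]]]

6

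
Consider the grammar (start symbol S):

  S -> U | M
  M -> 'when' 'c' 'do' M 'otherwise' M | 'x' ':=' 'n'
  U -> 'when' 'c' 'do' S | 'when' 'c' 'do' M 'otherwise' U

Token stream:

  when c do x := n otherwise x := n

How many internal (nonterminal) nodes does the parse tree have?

[S [M when c do [M x := n] otherwise [M x := n]]]

4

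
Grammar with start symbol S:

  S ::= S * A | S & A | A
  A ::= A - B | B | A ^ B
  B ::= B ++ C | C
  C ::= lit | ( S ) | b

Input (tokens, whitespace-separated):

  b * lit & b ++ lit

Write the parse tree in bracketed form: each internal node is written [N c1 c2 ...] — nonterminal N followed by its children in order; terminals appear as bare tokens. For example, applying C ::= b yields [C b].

[S [S [S [A [B [C b]]]] * [A [B [C lit]]]] & [A [B [B [C b]] ++ [C lit]]]]

S
S & A
S * A & A
A * A & A
B * A & A
C * A & A
b * A & A
b * B & A
b * C & A
b * lit & A
b * lit & B
b * lit & B ++ C
b * lit & C ++ C
b * lit & b ++ C
b * lit & b ++ lit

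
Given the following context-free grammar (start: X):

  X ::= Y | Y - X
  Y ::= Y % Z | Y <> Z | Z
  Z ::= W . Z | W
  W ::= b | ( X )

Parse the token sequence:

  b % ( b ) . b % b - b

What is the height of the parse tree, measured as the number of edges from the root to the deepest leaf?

[X [Y [Y [Y [Z [W b]]] % [Z [W ( [X [Y [Z [W b]]]] )] . [Z [W b]]]] % [Z [W b]]] - [X [Y [Z [W b]]]]]

9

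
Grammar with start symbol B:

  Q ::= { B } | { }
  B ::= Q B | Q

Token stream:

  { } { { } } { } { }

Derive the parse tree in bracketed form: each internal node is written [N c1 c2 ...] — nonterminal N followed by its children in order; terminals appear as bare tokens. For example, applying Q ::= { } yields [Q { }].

B
Q B
{ } B
{ } Q B
{ } { B } B
{ } { Q } B
{ } { { } } B
{ } { { } } Q B
{ } { { } } { } B
{ } { { } } { } Q
{ } { { } } { } { }

[B [Q { }] [B [Q { [B [Q { }]] }] [B [Q { }] [B [Q { }]]]]]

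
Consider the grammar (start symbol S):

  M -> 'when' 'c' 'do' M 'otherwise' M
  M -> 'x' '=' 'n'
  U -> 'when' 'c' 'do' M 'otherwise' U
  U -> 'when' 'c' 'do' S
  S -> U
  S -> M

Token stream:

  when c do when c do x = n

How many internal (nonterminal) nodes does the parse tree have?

[S [U when c do [S [U when c do [S [M x = n]]]]]]

6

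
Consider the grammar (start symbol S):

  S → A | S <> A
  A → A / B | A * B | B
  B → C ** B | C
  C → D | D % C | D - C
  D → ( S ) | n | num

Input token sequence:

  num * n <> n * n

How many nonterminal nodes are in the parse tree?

18

[S [S [A [A [B [C [D num]]]] * [B [C [D n]]]]] <> [A [A [B [C [D n]]]] * [B [C [D n]]]]]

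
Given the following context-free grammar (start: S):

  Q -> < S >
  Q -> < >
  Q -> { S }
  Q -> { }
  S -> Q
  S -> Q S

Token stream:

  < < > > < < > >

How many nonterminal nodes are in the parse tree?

[S [Q < [S [Q < >]] >] [S [Q < [S [Q < >]] >]]]

8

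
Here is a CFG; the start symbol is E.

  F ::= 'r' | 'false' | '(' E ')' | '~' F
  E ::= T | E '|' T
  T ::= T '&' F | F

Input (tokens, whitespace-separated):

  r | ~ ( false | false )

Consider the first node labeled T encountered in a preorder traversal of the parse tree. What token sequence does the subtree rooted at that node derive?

[E [E [T [F r]]] | [T [F ~ [F ( [E [E [T [F false]]] | [T [F false]]] )]]]]

r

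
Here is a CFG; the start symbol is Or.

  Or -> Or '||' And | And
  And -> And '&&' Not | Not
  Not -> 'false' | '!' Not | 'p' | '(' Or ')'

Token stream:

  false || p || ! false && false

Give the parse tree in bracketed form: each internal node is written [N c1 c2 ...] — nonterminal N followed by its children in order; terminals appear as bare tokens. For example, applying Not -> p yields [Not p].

[Or [Or [Or [And [Not false]]] || [And [Not p]]] || [And [And [Not ! [Not false]]] && [Not false]]]

Or
Or || And
Or || And || And
And || And || And
Not || And || And
false || And || And
false || Not || And
false || p || And
false || p || And && Not
false || p || Not && Not
false || p || ! Not && Not
false || p || ! false && Not
false || p || ! false && false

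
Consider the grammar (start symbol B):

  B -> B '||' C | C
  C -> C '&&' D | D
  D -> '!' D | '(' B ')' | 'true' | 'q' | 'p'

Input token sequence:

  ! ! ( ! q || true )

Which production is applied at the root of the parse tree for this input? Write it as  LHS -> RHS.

B -> C

[B [C [D ! [D ! [D ( [B [B [C [D ! [D q]]]] || [C [D true]]] )]]]]]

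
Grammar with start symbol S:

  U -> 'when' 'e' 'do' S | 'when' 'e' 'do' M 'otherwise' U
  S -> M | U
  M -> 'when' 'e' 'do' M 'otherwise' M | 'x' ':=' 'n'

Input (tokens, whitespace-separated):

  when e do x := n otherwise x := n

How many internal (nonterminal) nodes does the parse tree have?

4

[S [M when e do [M x := n] otherwise [M x := n]]]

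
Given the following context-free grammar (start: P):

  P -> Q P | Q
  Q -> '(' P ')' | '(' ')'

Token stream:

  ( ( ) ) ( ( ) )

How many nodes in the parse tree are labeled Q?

[P [Q ( [P [Q ( )]] )] [P [Q ( [P [Q ( )]] )]]]

4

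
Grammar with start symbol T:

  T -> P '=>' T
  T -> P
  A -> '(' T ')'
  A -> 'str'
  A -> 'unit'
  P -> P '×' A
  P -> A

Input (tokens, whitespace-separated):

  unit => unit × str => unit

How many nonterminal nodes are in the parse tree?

[T [P [A unit]] => [T [P [P [A unit]] × [A str]] => [T [P [A unit]]]]]

11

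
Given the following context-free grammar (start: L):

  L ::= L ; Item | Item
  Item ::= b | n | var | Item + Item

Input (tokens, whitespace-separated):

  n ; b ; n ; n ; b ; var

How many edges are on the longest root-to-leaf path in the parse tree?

[L [L [L [L [L [L [Item n]] ; [Item b]] ; [Item n]] ; [Item n]] ; [Item b]] ; [Item var]]

7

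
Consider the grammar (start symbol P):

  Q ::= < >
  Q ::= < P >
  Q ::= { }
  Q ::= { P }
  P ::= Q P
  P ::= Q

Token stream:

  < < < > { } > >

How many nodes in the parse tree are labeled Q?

4

[P [Q < [P [Q < [P [Q < >] [P [Q { }]]] >]] >]]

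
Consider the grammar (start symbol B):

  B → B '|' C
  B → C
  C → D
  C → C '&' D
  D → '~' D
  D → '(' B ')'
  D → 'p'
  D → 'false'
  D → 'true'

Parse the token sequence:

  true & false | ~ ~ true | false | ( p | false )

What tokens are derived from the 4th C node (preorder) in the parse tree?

[B [B [B [B [C [C [D true]] & [D false]]] | [C [D ~ [D ~ [D true]]]]] | [C [D false]]] | [C [D ( [B [B [C [D p]]] | [C [D false]]] )]]]

false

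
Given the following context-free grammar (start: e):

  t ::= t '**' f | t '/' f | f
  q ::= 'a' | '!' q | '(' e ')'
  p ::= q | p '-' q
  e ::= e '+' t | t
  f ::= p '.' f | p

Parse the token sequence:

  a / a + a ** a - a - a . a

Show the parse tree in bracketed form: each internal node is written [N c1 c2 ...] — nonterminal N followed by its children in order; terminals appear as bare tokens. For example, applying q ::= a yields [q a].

[e [e [t [t [f [p [q a]]]] / [f [p [q a]]]]] + [t [t [f [p [q a]]]] ** [f [p [p [p [q a]] - [q a]] - [q a]] . [f [p [q a]]]]]]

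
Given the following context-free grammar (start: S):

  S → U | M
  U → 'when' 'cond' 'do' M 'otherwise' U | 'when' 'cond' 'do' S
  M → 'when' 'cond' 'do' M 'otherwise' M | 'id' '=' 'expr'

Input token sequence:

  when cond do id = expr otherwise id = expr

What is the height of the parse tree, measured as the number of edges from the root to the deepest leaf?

[S [M when cond do [M id = expr] otherwise [M id = expr]]]

3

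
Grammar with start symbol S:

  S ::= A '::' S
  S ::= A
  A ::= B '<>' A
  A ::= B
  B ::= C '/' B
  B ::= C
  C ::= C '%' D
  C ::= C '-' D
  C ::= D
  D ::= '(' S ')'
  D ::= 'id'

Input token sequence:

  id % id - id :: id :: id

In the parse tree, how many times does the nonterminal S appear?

3

[S [A [B [C [C [C [D id]] % [D id]] - [D id]]]] :: [S [A [B [C [D id]]]] :: [S [A [B [C [D id]]]]]]]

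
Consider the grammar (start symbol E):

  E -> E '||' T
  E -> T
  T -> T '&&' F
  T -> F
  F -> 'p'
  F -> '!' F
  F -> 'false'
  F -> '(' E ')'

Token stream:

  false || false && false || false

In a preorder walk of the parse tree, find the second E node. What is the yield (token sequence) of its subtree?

[E [E [E [T [F false]]] || [T [T [F false]] && [F false]]] || [T [F false]]]

false || false && false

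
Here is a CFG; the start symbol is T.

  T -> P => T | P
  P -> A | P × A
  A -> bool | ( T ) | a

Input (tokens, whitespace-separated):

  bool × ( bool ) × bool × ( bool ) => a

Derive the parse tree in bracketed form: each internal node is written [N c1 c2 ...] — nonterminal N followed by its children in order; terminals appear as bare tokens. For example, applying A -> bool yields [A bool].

T
P => T
P × A => T
P × A × A => T
P × A × A × A => T
A × A × A × A => T
bool × A × A × A => T
bool × ( T ) × A × A => T
bool × ( P ) × A × A => T
bool × ( A ) × A × A => T
bool × ( bool ) × A × A => T
bool × ( bool ) × bool × A => T
bool × ( bool ) × bool × ( T ) => T
bool × ( bool ) × bool × ( P ) => T
bool × ( bool ) × bool × ( A ) => T
bool × ( bool ) × bool × ( bool ) => T
bool × ( bool ) × bool × ( bool ) => P
bool × ( bool ) × bool × ( bool ) => A
bool × ( bool ) × bool × ( bool ) => a

[T [P [P [P [P [A bool]] × [A ( [T [P [A bool]]] )]] × [A bool]] × [A ( [T [P [A bool]]] )]] => [T [P [A a]]]]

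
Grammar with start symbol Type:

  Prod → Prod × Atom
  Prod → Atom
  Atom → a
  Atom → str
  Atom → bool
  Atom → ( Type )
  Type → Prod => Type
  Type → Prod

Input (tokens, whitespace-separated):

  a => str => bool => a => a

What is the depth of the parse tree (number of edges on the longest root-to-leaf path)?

[Type [Prod [Atom a]] => [Type [Prod [Atom str]] => [Type [Prod [Atom bool]] => [Type [Prod [Atom a]] => [Type [Prod [Atom a]]]]]]]

7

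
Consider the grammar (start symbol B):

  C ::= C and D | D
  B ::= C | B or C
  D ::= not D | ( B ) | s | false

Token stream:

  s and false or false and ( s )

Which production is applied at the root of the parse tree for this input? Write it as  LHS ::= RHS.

[B [B [C [C [D s]] and [D false]]] or [C [C [D false]] and [D ( [B [C [D s]]] )]]]

B ::= B or C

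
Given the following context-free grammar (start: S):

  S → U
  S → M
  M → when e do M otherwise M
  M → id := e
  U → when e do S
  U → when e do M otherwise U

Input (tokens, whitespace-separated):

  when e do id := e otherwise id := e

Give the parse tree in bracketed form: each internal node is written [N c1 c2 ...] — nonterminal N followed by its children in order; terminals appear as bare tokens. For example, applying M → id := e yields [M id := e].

S
M
when e do M otherwise M
when e do id := e otherwise M
when e do id := e otherwise id := e

[S [M when e do [M id := e] otherwise [M id := e]]]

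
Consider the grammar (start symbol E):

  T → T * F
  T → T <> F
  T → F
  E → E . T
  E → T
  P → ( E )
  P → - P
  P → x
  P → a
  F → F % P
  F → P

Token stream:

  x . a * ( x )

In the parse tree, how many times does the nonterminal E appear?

3

[E [E [T [F [P x]]]] . [T [T [F [P a]]] * [F [P ( [E [T [F [P x]]]] )]]]]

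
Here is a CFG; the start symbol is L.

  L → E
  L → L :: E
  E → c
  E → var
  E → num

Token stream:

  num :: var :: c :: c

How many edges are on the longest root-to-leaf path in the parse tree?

5

[L [L [L [L [E num]] :: [E var]] :: [E c]] :: [E c]]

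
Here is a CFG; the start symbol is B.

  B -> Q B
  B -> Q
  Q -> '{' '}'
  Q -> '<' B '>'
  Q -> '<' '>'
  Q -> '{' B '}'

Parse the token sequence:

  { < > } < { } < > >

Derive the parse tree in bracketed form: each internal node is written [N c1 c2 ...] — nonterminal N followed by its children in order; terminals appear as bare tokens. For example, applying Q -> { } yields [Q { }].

B
Q B
{ B } B
{ Q } B
{ < > } B
{ < > } Q
{ < > } < B >
{ < > } < Q B >
{ < > } < { } B >
{ < > } < { } Q >
{ < > } < { } < > >

[B [Q { [B [Q < >]] }] [B [Q < [B [Q { }] [B [Q < >]]] >]]]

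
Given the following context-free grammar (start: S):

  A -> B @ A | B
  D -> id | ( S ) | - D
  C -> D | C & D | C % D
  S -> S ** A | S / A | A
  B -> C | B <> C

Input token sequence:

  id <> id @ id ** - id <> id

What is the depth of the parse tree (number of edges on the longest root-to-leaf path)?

[S [S [A [B [B [C [D id]]] <> [C [D id]]] @ [A [B [C [D id]]]]]] ** [A [B [B [C [D - [D id]]]] <> [C [D id]]]]]

7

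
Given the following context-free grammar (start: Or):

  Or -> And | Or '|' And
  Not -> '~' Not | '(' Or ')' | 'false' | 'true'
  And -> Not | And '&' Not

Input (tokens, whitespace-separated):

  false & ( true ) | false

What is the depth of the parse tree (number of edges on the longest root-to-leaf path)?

7

[Or [Or [And [And [Not false]] & [Not ( [Or [And [Not true]]] )]]] | [And [Not false]]]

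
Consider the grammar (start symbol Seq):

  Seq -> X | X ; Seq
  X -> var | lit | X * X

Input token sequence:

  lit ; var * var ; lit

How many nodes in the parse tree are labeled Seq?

[Seq [X lit] ; [Seq [X [X var] * [X var]] ; [Seq [X lit]]]]

3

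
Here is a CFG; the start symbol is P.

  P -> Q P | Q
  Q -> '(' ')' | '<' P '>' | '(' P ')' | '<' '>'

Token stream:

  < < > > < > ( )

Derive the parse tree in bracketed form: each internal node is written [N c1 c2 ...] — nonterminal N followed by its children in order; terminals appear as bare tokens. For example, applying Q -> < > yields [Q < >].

P
Q P
< P > P
< Q > P
< < > > P
< < > > Q P
< < > > < > P
< < > > < > Q
< < > > < > ( )

[P [Q < [P [Q < >]] >] [P [Q < >] [P [Q ( )]]]]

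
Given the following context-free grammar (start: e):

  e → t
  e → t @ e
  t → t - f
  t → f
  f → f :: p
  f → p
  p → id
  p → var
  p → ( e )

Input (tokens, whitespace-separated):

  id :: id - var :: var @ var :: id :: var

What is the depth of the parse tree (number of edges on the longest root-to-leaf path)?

[e [t [t [f [f [p id]] :: [p id]]] - [f [f [p var]] :: [p var]]] @ [e [t [f [f [f [p var]] :: [p id]] :: [p var]]]]]

7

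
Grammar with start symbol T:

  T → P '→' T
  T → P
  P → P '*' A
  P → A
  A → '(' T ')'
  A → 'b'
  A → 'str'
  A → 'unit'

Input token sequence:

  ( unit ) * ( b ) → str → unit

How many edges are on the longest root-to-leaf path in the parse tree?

[T [P [P [A ( [T [P [A unit]]] )]] * [A ( [T [P [A b]]] )]] → [T [P [A str]] → [T [P [A unit]]]]]

7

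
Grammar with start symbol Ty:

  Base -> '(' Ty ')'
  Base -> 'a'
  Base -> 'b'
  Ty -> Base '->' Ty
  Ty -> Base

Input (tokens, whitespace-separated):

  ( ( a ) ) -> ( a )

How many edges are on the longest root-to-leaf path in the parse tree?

6

[Ty [Base ( [Ty [Base ( [Ty [Base a]] )]] )] -> [Ty [Base ( [Ty [Base a]] )]]]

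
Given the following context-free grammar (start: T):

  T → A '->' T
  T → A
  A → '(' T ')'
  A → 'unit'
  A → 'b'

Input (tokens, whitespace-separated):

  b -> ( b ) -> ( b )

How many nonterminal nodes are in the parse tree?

10

[T [A b] -> [T [A ( [T [A b]] )] -> [T [A ( [T [A b]] )]]]]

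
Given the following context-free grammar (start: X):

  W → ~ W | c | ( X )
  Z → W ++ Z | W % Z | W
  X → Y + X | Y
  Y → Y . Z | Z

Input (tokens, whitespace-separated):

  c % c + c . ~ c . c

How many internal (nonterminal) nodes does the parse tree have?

[X [Y [Z [W c] % [Z [W c]]]] + [X [Y [Y [Y [Z [W c]]] . [Z [W ~ [W c]]]] . [Z [W c]]]]]

17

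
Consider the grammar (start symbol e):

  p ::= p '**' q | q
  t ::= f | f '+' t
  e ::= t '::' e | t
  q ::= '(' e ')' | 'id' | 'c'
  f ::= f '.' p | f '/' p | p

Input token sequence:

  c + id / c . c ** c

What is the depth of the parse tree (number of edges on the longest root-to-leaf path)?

8

[e [t [f [p [q c]]] + [t [f [f [f [p [q id]]] / [p [q c]]] . [p [p [q c]] ** [q c]]]]]]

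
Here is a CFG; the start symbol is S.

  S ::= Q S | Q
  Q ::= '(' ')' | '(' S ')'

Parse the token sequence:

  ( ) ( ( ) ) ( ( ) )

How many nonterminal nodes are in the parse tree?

[S [Q ( )] [S [Q ( [S [Q ( )]] )] [S [Q ( [S [Q ( )]] )]]]]

10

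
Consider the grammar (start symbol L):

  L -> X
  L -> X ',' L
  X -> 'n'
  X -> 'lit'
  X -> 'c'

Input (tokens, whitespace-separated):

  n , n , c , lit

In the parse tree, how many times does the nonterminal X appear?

[L [X n] , [L [X n] , [L [X c] , [L [X lit]]]]]

4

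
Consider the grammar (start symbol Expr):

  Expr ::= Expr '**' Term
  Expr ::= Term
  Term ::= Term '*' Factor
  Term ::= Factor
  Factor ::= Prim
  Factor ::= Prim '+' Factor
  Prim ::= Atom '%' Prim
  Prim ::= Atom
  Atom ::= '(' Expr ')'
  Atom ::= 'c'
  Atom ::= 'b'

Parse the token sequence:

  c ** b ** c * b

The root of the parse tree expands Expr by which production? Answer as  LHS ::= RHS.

Expr ::= Expr '**' Term

[Expr [Expr [Expr [Term [Factor [Prim [Atom c]]]]] ** [Term [Factor [Prim [Atom b]]]]] ** [Term [Term [Factor [Prim [Atom c]]]] * [Factor [Prim [Atom b]]]]]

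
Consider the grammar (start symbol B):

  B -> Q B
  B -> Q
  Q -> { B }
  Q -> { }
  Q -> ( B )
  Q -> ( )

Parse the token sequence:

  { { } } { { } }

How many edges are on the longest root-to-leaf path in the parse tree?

5

[B [Q { [B [Q { }]] }] [B [Q { [B [Q { }]] }]]]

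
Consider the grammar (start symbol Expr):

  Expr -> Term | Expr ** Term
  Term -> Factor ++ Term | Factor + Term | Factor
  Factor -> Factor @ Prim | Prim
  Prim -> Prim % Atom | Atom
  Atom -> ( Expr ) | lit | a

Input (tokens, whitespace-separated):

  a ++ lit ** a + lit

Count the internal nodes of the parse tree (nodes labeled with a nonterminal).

[Expr [Expr [Term [Factor [Prim [Atom a]]] ++ [Term [Factor [Prim [Atom lit]]]]]] ** [Term [Factor [Prim [Atom a]]] + [Term [Factor [Prim [Atom lit]]]]]]

18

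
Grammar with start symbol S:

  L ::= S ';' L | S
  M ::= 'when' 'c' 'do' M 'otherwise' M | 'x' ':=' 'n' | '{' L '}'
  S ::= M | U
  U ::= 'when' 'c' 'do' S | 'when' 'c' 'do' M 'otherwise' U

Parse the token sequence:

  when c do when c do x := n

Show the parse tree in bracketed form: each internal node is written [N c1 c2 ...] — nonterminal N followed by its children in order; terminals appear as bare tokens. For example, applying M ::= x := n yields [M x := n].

[S [U when c do [S [U when c do [S [M x := n]]]]]]

S
U
when c do S
when c do U
when c do when c do S
when c do when c do M
when c do when c do x := n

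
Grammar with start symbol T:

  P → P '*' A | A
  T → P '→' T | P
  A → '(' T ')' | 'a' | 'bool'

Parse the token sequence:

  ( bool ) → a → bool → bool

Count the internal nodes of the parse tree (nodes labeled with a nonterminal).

[T [P [A ( [T [P [A bool]]] )]] → [T [P [A a]] → [T [P [A bool]] → [T [P [A bool]]]]]]

15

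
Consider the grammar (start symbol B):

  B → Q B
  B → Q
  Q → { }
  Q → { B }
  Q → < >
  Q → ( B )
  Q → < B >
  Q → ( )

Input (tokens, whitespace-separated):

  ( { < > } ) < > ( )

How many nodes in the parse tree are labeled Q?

5

[B [Q ( [B [Q { [B [Q < >]] }]] )] [B [Q < >] [B [Q ( )]]]]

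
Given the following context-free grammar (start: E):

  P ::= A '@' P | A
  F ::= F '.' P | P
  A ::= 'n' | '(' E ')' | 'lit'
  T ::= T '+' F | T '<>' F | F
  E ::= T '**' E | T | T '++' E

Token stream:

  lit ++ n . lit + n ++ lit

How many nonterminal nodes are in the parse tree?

22

[E [T [F [P [A lit]]]] ++ [E [T [T [F [F [P [A n]]] . [P [A lit]]]] + [F [P [A n]]]] ++ [E [T [F [P [A lit]]]]]]]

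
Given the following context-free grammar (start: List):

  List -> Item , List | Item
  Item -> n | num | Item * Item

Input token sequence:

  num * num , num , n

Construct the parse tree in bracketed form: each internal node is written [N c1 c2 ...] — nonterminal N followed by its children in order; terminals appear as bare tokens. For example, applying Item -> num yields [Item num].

List
Item , List
Item * Item , List
num * Item , List
num * num , List
num * num , Item , List
num * num , num , List
num * num , num , Item
num * num , num , n

[List [Item [Item num] * [Item num]] , [List [Item num] , [List [Item n]]]]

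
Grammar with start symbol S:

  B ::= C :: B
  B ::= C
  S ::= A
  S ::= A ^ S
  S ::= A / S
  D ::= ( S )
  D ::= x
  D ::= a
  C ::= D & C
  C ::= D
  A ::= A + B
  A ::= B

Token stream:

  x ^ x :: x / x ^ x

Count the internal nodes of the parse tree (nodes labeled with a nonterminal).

23

[S [A [B [C [D x]]]] ^ [S [A [B [C [D x]] :: [B [C [D x]]]]] / [S [A [B [C [D x]]]] ^ [S [A [B [C [D x]]]]]]]]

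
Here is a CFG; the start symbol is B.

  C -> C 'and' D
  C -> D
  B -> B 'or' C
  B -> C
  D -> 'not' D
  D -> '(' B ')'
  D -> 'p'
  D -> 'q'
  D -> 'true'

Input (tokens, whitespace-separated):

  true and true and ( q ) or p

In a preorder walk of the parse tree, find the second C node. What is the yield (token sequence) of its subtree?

[B [B [C [C [C [D true]] and [D true]] and [D ( [B [C [D q]]] )]]] or [C [D p]]]

true and true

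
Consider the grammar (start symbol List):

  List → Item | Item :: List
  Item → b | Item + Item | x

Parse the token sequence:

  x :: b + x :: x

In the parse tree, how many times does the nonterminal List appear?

3

[List [Item x] :: [List [Item [Item b] + [Item x]] :: [List [Item x]]]]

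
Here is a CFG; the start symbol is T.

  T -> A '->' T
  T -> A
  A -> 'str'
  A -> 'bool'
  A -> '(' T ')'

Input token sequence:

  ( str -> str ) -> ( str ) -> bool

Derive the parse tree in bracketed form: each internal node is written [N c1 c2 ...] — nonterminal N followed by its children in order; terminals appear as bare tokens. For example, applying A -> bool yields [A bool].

T
A -> T
( T ) -> T
( A -> T ) -> T
( str -> T ) -> T
( str -> A ) -> T
( str -> str ) -> T
( str -> str ) -> A -> T
( str -> str ) -> ( T ) -> T
( str -> str ) -> ( A ) -> T
( str -> str ) -> ( str ) -> T
( str -> str ) -> ( str ) -> A
( str -> str ) -> ( str ) -> bool

[T [A ( [T [A str] -> [T [A str]]] )] -> [T [A ( [T [A str]] )] -> [T [A bool]]]]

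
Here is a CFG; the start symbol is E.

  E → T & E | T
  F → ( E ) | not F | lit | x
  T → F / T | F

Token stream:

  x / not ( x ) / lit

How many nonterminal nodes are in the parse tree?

11

[E [T [F x] / [T [F not [F ( [E [T [F x]]] )]] / [T [F lit]]]]]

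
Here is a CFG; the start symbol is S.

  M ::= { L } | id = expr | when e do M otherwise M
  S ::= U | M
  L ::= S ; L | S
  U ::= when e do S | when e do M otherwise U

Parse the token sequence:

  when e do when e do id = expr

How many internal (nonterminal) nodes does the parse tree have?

[S [U when e do [S [U when e do [S [M id = expr]]]]]]

6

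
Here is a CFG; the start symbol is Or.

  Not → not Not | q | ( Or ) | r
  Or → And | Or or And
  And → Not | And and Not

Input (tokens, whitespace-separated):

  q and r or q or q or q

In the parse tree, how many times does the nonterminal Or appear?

4

[Or [Or [Or [Or [And [And [Not q]] and [Not r]]] or [And [Not q]]] or [And [Not q]]] or [And [Not q]]]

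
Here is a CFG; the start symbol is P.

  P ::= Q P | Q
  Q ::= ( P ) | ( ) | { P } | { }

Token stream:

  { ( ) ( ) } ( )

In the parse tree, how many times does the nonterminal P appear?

[P [Q { [P [Q ( )] [P [Q ( )]]] }] [P [Q ( )]]]

4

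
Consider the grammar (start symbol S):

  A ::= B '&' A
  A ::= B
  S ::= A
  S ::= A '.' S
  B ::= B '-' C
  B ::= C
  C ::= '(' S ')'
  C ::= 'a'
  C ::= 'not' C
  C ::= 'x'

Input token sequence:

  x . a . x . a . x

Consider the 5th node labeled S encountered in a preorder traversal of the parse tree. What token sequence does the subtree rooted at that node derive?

[S [A [B [C x]]] . [S [A [B [C a]]] . [S [A [B [C x]]] . [S [A [B [C a]]] . [S [A [B [C x]]]]]]]]

x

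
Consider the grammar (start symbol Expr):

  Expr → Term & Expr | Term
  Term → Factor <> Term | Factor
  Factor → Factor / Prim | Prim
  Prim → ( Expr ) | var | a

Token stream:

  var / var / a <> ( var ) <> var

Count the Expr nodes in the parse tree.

[Expr [Term [Factor [Factor [Factor [Prim var]] / [Prim var]] / [Prim a]] <> [Term [Factor [Prim ( [Expr [Term [Factor [Prim var]]]] )]] <> [Term [Factor [Prim var]]]]]]

2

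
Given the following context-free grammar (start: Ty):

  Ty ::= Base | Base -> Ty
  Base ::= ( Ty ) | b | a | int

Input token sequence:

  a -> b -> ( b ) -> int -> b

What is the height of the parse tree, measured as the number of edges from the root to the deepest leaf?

6

[Ty [Base a] -> [Ty [Base b] -> [Ty [Base ( [Ty [Base b]] )] -> [Ty [Base int] -> [Ty [Base b]]]]]]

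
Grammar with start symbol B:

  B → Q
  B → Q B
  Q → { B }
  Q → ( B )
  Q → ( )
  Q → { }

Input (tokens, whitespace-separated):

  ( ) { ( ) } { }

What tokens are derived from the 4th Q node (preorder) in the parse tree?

[B [Q ( )] [B [Q { [B [Q ( )]] }] [B [Q { }]]]]

{ }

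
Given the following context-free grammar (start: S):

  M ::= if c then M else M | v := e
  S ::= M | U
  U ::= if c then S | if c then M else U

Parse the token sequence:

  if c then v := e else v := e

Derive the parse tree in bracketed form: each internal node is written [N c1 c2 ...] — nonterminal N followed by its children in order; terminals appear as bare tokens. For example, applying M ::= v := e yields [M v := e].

[S [M if c then [M v := e] else [M v := e]]]

S
M
if c then M else M
if c then v := e else M
if c then v := e else v := e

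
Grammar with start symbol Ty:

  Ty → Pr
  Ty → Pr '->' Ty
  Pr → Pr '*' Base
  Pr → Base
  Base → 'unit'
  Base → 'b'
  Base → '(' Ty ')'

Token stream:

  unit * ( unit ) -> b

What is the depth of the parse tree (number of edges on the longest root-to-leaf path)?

[Ty [Pr [Pr [Base unit]] * [Base ( [Ty [Pr [Base unit]]] )]] -> [Ty [Pr [Base b]]]]

6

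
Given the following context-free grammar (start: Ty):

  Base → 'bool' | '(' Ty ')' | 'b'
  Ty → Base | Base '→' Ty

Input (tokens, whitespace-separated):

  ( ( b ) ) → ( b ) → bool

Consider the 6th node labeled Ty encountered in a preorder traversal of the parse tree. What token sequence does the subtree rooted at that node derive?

bool

[Ty [Base ( [Ty [Base ( [Ty [Base b]] )]] )] → [Ty [Base ( [Ty [Base b]] )] → [Ty [Base bool]]]]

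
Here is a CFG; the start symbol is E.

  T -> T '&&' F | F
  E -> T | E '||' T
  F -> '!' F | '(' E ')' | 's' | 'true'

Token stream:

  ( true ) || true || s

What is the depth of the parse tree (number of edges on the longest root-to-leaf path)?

8

[E [E [E [T [F ( [E [T [F true]]] )]]] || [T [F true]]] || [T [F s]]]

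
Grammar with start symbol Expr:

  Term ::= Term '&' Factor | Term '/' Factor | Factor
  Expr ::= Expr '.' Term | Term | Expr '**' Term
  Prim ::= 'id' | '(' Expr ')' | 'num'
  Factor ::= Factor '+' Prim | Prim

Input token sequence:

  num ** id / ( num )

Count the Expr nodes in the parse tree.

3

[Expr [Expr [Term [Factor [Prim num]]]] ** [Term [Term [Factor [Prim id]]] / [Factor [Prim ( [Expr [Term [Factor [Prim num]]]] )]]]]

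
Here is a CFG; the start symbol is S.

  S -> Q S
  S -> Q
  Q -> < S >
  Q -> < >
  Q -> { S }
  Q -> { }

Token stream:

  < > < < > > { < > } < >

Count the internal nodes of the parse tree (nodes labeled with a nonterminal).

[S [Q < >] [S [Q < [S [Q < >]] >] [S [Q { [S [Q < >]] }] [S [Q < >]]]]]

12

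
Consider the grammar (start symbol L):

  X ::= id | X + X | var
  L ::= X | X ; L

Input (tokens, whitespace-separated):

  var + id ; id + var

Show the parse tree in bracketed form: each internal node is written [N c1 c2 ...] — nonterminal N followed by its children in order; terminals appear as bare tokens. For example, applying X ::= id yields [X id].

[L [X [X var] + [X id]] ; [L [X [X id] + [X var]]]]

L
X ; L
X + X ; L
var + X ; L
var + id ; L
var + id ; X
var + id ; X + X
var + id ; id + X
var + id ; id + var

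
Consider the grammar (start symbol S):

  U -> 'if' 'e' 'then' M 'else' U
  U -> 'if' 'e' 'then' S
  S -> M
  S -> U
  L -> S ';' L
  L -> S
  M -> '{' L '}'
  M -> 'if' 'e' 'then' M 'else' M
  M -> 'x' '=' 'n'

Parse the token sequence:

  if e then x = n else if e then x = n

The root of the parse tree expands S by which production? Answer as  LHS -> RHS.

S -> U

[S [U if e then [M x = n] else [U if e then [S [M x = n]]]]]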